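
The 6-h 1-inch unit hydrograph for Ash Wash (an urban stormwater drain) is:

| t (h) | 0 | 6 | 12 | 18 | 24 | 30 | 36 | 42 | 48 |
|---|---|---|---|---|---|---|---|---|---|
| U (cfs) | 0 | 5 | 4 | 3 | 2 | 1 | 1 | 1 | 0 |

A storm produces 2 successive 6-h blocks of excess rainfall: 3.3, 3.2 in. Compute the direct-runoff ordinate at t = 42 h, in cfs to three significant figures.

Q ≈ 6.50 cfs

By discrete convolution, Q_j = Σ (P_i / 1 in) · U_{j−i}.
At t = 42 h (j=7): Q = (3.3/1)·1 + (3.2/1)·1 = 6.50 cfs.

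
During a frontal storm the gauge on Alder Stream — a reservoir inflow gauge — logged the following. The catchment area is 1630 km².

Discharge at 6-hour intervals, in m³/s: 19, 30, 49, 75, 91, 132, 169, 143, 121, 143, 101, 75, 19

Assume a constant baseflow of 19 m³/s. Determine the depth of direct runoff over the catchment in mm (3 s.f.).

d ≈ 12.2 mm

Direct runoff: 0.0, 11.0, 30.0, 56.0, 72.0, 113.0, 150.0, 124.0, 102.0, 124.0, 82.0, 56.0, 0.0 m³/s; ΣQ_DR = 920.0 m³/s.
V = ΣQ_DR · Δt = 920.0 × 21600 s = 1.987 × 10^7 m³.
Over A = 1630 km², depth = V / A = 12.2 mm.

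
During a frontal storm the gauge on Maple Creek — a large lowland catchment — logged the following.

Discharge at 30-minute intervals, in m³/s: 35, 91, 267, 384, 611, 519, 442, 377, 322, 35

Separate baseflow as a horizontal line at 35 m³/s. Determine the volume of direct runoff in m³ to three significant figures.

V ≈ 4.92 × 10^6 m³

Direct-runoff ordinates (Q − Q_b): 0.0, 56.0, 232.0, 349.0, 576.0, 484.0, 407.0, 342.0, 287.0, 0.0 m³/s.
ΣQ_DR = 2733 m³/s.
With Δt = 0.5 h = 1800 s, V = ΣQ_DR · Δt = 2733 × 1800 = 4.92 × 10^6 m³.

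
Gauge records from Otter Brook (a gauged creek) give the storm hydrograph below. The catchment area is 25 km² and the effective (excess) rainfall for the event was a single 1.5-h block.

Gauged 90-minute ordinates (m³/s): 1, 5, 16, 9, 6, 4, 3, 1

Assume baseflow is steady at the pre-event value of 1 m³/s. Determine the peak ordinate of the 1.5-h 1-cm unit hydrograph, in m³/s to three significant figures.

U_p ≈ 18.8 m³/s

Direct runoff: 0.0, 4.0, 15.0, 8.0, 5.0, 3.0, 2.0, 0.0 m³/s; ΣQ_DR = 37.00 m³/s, peak = 15.0 m³/s.
Runoff depth d = ΣQ_DR·Δt / A = 37.00 × 5400 / (25 km²) = 7.992 mm.
The 1-cm UH is the DRH scaled by (10 mm)/d, so U_p = 15.0 × 10/7.992 = 18.8 m³/s.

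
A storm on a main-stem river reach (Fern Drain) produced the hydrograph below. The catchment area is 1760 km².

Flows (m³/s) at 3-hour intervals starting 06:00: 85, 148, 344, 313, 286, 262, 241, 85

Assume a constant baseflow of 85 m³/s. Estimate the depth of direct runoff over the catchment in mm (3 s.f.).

d ≈ 6.65 mm

Direct runoff: 0.0, 63.0, 259.0, 228.0, 201.0, 177.0, 156.0, 0.0 m³/s; ΣQ_DR = 1084 m³/s.
V = ΣQ_DR · Δt = 1084 × 10800 s = 1.171 × 10^7 m³.
Over A = 1760 km², depth = V / A = 6.65 mm.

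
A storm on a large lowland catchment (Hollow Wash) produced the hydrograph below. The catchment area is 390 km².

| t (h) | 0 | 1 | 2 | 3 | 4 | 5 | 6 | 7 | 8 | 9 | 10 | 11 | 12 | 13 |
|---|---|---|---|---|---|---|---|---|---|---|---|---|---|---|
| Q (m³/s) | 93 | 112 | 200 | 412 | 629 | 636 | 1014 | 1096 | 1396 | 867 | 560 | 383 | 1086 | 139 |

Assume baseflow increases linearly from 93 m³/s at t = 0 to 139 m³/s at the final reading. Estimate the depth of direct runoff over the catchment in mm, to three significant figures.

Direct runoff: 0.00, 15.46, 99.92, 308.38, 521.85, 525.31, 899.77, 978.23, 1274.69, 742.15, 431.62, 251.08, 950.54, 0.00 m³/s; ΣQ_DR = 6999 m³/s.
V = ΣQ_DR · Δt = 6999 × 3600 s = 2.520 × 10^7 m³.
Over A = 390 km², depth = V / A = 64.6 mm.

d ≈ 64.6 mm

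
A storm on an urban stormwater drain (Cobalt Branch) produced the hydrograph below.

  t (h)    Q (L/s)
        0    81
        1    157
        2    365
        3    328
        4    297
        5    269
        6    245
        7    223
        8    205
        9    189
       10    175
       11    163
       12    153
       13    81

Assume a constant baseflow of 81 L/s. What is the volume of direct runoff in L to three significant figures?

Direct-runoff ordinates (Q − Q_b): 0.0, 76.0, 284.0, 247.0, 216.0, 188.0, 164.0, 142.0, 124.0, 108.0, 94.0, 82.0, 72.0, 0.0 L/s.
ΣQ_DR = 1797 L/s.
With Δt = 1 h = 3600 s, V = ΣQ_DR · Δt = 1797 × 3600 = 6.47 × 10^6 L.

V ≈ 6.47 × 10^6 L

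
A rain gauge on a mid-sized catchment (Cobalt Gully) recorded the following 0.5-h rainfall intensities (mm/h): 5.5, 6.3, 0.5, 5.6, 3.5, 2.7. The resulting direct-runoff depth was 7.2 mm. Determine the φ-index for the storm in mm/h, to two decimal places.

Only the 5 blocks with intensity above φ contribute runoff: 5.5, 6.3, 5.6, 3.5, 2.7 mm/h.
Σ(I−φ)·Δt = d  ⇒  (5.5+6.3+5.6+3.5+2.7 − 5φ)·0.5 = 7.2
φ = (23.60 − 7.2/0.5) / 5 = 1.84 mm/h.

φ ≈ 1.84 mm/h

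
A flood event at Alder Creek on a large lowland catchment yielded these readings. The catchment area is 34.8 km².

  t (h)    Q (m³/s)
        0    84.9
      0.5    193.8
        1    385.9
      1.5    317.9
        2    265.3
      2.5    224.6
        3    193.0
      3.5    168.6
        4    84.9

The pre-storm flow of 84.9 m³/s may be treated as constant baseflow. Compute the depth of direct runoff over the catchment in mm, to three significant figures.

d ≈ 59.7 mm

Direct runoff: 0.0, 108.9, 301.0, 233.0, 180.4, 139.7, 108.1, 83.7, 0.0 m³/s; ΣQ_DR = 1155 m³/s.
V = ΣQ_DR · Δt = 1155 × 1800 s = 2.079 × 10^6 m³.
Over A = 34.8 km², depth = V / A = 59.7 mm.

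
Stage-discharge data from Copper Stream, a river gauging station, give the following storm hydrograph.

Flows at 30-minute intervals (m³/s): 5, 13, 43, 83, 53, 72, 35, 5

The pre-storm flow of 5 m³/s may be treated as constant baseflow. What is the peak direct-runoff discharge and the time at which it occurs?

Q_p = 78.0 m³/s at t = 1.5 h

Subtracting baseflow gives direct-runoff ordinates: 0.0, 8.0, 38.0, 78.0, 48.0, 67.0, 30.0, 0.0 m³/s.
The maximum is 78.0 m³/s, occurring at the reading for t = 1.5 h.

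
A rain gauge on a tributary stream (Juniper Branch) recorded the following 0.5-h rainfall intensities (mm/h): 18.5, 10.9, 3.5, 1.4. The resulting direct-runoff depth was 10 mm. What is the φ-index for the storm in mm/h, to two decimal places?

φ ≈ 4.70 mm/h

Only the 2 blocks with intensity above φ contribute runoff: 18.5, 10.9 mm/h.
Σ(I−φ)·Δt = d  ⇒  (18.5+10.9 − 2φ)·0.5 = 10
φ = (29.40 − 10/0.5) / 2 = 4.70 mm/h.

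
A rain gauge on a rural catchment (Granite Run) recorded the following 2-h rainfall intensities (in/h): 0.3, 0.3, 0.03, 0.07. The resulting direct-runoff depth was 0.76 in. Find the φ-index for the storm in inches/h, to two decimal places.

φ ≈ 0.11 in/h

Only the 2 blocks with intensity above φ contribute runoff: 0.3, 0.3 in/h.
Σ(I−φ)·Δt = d  ⇒  (0.3+0.3 − 2φ)·2 = 0.76
φ = (0.6000 − 0.76/2) / 2 = 0.11 in/h.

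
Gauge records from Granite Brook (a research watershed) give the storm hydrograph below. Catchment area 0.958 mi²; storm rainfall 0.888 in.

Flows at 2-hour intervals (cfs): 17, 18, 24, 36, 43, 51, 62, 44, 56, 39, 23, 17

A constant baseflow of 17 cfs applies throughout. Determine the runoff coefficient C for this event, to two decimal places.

ΣQ_DR = 226.0 cfs; V = ΣQ_DR·Δt = 1.627 × 10^6 ft³.
Runoff depth d = V / A = 0.7311 in.
C = d / P = 0.7311 / 0.888 = 0.82.

C ≈ 0.82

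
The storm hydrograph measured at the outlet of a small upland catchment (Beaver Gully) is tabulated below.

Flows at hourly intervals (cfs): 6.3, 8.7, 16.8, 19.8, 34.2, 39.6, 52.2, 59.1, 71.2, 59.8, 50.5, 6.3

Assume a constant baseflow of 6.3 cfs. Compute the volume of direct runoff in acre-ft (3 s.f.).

Direct-runoff ordinates (Q − Q_b): 0.0, 2.4, 10.5, 13.5, 27.9, 33.3, 45.9, 52.8, 64.9, 53.5, 44.2, 0.0 cfs.
ΣQ_DR = 348.9 cfs.
With Δt = 1 h = 3600 s, V = ΣQ_DR · Δt = 348.9 × 3600 = 1.26 × 10^6 ft³ = 28.8 acre-ft.

V ≈ 28.8 acre-ft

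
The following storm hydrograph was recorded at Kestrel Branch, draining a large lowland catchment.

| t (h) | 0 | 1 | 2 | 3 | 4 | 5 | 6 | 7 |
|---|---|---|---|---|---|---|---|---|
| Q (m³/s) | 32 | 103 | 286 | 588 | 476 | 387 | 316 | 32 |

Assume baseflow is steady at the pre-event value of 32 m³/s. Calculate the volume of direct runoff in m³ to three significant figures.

Direct-runoff ordinates (Q − Q_b): 0.0, 71.0, 254.0, 556.0, 444.0, 355.0, 284.0, 0.0 m³/s.
ΣQ_DR = 1964 m³/s.
With Δt = 1 h = 3600 s, V = ΣQ_DR · Δt = 1964 × 3600 = 7.07 × 10^6 m³.

V ≈ 7.07 × 10^6 m³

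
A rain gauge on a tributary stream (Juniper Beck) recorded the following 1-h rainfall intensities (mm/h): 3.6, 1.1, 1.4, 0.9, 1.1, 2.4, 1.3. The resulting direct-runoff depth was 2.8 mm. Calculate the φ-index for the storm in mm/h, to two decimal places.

φ ≈ 1.60 mm/h

Only the 2 blocks with intensity above φ contribute runoff: 3.6, 2.4 mm/h.
Σ(I−φ)·Δt = d  ⇒  (3.6+2.4 − 2φ)·1 = 2.8
φ = (6.000 − 2.8/1) / 2 = 1.60 mm/h.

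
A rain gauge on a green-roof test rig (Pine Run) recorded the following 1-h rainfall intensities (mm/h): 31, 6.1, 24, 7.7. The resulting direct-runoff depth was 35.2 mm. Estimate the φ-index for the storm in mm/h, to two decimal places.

Only the 2 blocks with intensity above φ contribute runoff: 31, 24 mm/h.
Σ(I−φ)·Δt = d  ⇒  (31+24 − 2φ)·1 = 35.2
φ = (55.00 − 35.2/1) / 2 = 9.90 mm/h.

φ ≈ 9.90 mm/h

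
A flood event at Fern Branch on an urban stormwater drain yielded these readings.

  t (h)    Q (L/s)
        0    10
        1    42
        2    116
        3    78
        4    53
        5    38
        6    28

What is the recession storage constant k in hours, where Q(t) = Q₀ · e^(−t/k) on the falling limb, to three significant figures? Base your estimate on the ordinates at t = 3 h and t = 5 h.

k ≈ 2.78 h

On the falling limb, Q drops from 78 to 38 L/s between t = 3 h and t = 5 h (Δt = 2 h).
k = −Δt / ln(Q₂/Q₁) = −2 / ln(38/78) = 2.78 h.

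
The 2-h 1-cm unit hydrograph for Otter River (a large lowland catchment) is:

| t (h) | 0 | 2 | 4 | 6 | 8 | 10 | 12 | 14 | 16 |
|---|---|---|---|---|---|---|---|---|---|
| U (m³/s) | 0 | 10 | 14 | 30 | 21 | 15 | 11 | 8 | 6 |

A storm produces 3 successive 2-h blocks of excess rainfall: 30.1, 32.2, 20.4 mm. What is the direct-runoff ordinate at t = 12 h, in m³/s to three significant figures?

Q ≈ 124 m³/s

By discrete convolution, Q_j = Σ (P_i / 10 mm) · U_{j−i}.
At t = 12 h (j=6): Q = (30.1/10)·11 + (32.2/10)·15 + (20.4/10)·21 = 124 m³/s.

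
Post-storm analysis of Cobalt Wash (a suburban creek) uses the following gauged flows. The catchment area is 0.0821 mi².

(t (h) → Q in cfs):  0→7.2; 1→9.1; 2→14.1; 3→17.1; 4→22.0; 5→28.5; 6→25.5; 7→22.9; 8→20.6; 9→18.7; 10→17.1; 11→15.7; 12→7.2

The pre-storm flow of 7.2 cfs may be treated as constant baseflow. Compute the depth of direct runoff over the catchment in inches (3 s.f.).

Direct runoff: 0.0, 1.9, 6.9, 9.9, 14.8, 21.3, 18.3, 15.7, 13.4, 11.5, 9.9, 8.5, 0.0 cfs; ΣQ_DR = 132.1 cfs.
V = ΣQ_DR · Δt = 132.1 × 3600 s = 4.756 × 10^5 ft³.
Over A = 0.0821 mi², depth = V / A = 2.49 in.

d ≈ 2.49 in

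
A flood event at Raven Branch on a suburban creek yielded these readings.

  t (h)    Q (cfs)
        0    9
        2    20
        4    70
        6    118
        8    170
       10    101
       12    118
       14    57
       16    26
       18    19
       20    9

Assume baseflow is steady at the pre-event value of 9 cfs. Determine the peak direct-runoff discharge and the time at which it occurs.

Q_p = 161.0 cfs at t = 8 h

Subtracting baseflow gives direct-runoff ordinates: 0.0, 11.0, 61.0, 109.0, 161.0, 92.0, 109.0, 48.0, 17.0, 10.0, 0.0 cfs.
The maximum is 161.0 cfs, occurring at the reading for t = 8 h.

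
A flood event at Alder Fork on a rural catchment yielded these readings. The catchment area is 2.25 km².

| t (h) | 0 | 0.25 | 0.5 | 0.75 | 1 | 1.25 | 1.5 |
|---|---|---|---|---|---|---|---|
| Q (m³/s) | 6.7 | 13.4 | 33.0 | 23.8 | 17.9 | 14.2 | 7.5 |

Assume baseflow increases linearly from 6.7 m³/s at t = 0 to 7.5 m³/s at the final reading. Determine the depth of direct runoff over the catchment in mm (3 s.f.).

d ≈ 26.7 mm

Direct runoff: 0.00, 6.57, 26.03, 16.70, 10.67, 6.83, 0.00 m³/s; ΣQ_DR = 66.80 m³/s.
V = ΣQ_DR · Δt = 66.80 × 900 s = 60120 m³.
Over A = 2.25 km², depth = V / A = 26.7 mm.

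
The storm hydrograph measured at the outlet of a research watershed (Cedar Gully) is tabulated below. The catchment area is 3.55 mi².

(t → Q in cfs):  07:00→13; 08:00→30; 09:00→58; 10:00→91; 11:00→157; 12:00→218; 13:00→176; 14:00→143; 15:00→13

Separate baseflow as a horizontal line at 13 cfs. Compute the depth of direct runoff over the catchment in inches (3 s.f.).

Direct runoff: 0.0, 17.0, 45.0, 78.0, 144.0, 205.0, 163.0, 130.0, 0.0 cfs; ΣQ_DR = 782.0 cfs.
V = ΣQ_DR · Δt = 782.0 × 3600 s = 2.815 × 10^6 ft³.
Over A = 3.55 mi², depth = V / A = 0.341 in.

d ≈ 0.341 in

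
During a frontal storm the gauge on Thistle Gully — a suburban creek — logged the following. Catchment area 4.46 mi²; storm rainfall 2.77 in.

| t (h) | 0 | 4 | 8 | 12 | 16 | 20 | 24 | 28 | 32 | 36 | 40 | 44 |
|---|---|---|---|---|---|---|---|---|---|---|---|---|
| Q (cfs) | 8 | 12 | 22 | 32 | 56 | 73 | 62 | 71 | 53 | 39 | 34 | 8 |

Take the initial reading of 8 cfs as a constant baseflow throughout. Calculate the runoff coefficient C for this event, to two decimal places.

ΣQ_DR = 374.0 cfs; V = ΣQ_DR·Δt = 5.386 × 10^6 ft³.
Runoff depth d = V / A = 0.5198 in.
C = d / P = 0.5198 / 2.77 = 0.19.

C ≈ 0.19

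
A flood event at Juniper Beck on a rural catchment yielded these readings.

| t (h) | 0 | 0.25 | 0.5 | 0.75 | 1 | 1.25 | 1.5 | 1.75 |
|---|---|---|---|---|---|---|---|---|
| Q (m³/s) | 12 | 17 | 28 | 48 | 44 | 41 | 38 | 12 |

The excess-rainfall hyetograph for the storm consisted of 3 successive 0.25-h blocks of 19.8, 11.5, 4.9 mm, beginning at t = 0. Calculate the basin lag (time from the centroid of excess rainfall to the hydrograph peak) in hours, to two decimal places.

t_L ≈ 0.48 h

Centroid of excess rainfall: t_c = Σ P_i·t̄_i / ΣP_i = 0.2721 h (block centres at 0.125, 0.375, 0.625 h).
Hydrograph peak occurs at t = 0.75 h, so basin lag t_L = 0.75 − 0.2721 = 0.48 h.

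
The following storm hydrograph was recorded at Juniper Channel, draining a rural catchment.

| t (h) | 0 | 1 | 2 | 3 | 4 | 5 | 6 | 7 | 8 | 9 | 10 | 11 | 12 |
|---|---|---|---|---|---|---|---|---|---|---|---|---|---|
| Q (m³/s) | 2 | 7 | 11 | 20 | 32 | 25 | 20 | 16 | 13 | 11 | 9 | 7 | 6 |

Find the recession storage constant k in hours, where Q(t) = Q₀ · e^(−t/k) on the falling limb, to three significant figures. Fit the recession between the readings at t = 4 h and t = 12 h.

k ≈ 4.78 h

On the falling limb, Q drops from 32 to 6 m³/s between t = 4 h and t = 12 h (Δt = 8 h).
k = −Δt / ln(Q₂/Q₁) = −8 / ln(6/32) = 4.78 h.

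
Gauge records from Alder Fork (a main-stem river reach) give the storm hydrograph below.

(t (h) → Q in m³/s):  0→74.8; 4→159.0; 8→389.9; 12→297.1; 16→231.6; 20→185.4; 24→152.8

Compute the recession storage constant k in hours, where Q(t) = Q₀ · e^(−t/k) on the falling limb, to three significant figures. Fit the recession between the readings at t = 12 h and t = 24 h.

k ≈ 18.0 h

On the falling limb, Q drops from 297.1 to 152.8 m³/s between t = 12 h and t = 24 h (Δt = 12 h).
k = −Δt / ln(Q₂/Q₁) = −12 / ln(152.8/297.1) = 18.0 h.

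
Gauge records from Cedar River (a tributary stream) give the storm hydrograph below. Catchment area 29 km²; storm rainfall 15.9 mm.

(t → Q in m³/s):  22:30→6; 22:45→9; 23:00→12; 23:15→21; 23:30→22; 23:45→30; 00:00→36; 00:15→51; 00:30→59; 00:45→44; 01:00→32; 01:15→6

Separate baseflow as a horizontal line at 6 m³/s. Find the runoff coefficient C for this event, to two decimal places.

C ≈ 0.50

ΣQ_DR = 256.0 m³/s; V = ΣQ_DR·Δt = 2.304 × 10^5 m³.
Runoff depth d = V / A = 7.945 mm.
C = d / P = 7.945 / 15.9 = 0.50.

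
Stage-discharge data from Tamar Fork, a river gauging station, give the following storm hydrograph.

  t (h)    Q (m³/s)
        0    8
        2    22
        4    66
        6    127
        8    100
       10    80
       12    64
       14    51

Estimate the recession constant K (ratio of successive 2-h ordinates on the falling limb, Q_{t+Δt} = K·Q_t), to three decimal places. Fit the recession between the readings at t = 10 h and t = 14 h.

Using the recession-limb readings at t = 10 h and t = 14 h: Q falls from 80 to 51 m³/s over 2 intervals.
K = (Q₂/Q₁)^(1/2) = (51/80)^(1/2) = 0.798.

K ≈ 0.798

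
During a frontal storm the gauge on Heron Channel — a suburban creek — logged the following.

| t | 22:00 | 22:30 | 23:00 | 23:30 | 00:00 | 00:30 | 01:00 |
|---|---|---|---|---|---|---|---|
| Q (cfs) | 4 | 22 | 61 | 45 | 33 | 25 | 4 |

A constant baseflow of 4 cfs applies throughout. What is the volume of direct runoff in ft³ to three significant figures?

V ≈ 2.99 × 10^5 ft³

Direct-runoff ordinates (Q − Q_b): 0.0, 18.0, 57.0, 41.0, 29.0, 21.0, 0.0 cfs.
ΣQ_DR = 166.0 cfs.
With Δt = 0.5 h = 1800 s, V = ΣQ_DR · Δt = 166.0 × 1800 = 2.99 × 10^5 ft³.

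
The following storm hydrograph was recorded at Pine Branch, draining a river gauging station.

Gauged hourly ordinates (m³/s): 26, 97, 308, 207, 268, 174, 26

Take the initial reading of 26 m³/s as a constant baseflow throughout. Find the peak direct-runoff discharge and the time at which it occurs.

Q_p = 282.0 m³/s at t = 2 h

Subtracting baseflow gives direct-runoff ordinates: 0.0, 71.0, 282.0, 181.0, 242.0, 148.0, 0.0 m³/s.
The maximum is 282.0 m³/s, occurring at the reading for t = 2 h.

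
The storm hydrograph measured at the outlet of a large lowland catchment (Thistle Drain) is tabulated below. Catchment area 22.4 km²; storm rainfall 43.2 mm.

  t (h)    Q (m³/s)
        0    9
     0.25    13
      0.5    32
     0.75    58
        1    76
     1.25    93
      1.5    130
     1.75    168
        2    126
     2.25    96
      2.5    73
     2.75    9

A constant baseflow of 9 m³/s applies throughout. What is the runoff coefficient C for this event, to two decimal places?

ΣQ_DR = 775.0 m³/s; V = ΣQ_DR·Δt = 6.975 × 10^5 m³.
Runoff depth d = V / A = 31.14 mm.
C = d / P = 31.14 / 43.2 = 0.72.

C ≈ 0.72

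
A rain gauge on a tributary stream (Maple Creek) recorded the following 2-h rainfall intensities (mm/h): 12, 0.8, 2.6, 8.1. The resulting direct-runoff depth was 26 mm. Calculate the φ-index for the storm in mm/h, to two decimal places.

Only the 2 blocks with intensity above φ contribute runoff: 12, 8.1 mm/h.
Σ(I−φ)·Δt = d  ⇒  (12+8.1 − 2φ)·2 = 26
φ = (20.10 − 26/2) / 2 = 3.55 mm/h.

φ ≈ 3.55 mm/h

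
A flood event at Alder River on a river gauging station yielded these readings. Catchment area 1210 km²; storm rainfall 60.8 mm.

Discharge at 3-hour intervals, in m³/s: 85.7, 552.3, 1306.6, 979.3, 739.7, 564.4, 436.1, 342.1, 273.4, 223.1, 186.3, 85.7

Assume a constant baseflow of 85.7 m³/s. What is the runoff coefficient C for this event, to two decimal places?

ΣQ_DR = 4746 m³/s; V = ΣQ_DR·Δt = 5.126 × 10^7 m³.
Runoff depth d = V / A = 42.36 mm.
C = d / P = 42.36 / 60.8 = 0.70.

C ≈ 0.70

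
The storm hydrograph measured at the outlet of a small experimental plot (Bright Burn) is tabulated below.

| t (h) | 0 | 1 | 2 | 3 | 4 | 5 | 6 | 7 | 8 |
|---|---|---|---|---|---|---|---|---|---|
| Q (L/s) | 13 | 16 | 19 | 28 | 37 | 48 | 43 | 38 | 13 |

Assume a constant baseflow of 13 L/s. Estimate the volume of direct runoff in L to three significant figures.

Direct-runoff ordinates (Q − Q_b): 0.0, 3.0, 6.0, 15.0, 24.0, 35.0, 30.0, 25.0, 0.0 L/s.
ΣQ_DR = 138.0 L/s.
With Δt = 1 h = 3600 s, V = ΣQ_DR · Δt = 138.0 × 3600 = 4.97 × 10^5 L.

V ≈ 4.97 × 10^5 L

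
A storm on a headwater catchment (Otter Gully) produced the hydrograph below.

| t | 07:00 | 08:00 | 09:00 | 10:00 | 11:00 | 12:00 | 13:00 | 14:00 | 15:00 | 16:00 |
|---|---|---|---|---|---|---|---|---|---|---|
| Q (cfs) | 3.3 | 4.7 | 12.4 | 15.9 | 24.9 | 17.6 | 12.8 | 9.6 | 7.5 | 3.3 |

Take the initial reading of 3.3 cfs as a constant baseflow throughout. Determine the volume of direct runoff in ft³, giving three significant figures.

Direct-runoff ordinates (Q − Q_b): 0.0, 1.4, 9.1, 12.6, 21.6, 14.3, 9.5, 6.3, 4.2, 0.0 cfs.
ΣQ_DR = 79.00 cfs.
With Δt = 1 h = 3600 s, V = ΣQ_DR · Δt = 79.00 × 3600 = 2.84 × 10^5 ft³.

V ≈ 2.84 × 10^5 ft³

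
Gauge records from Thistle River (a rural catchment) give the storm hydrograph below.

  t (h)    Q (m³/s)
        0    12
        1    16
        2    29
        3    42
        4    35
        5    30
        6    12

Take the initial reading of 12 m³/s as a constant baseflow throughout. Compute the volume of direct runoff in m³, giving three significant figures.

Direct-runoff ordinates (Q − Q_b): 0.0, 4.0, 17.0, 30.0, 23.0, 18.0, 0.0 m³/s.
ΣQ_DR = 92.00 m³/s.
With Δt = 1 h = 3600 s, V = ΣQ_DR · Δt = 92.00 × 3600 = 3.31 × 10^5 m³.

V ≈ 3.31 × 10^5 m³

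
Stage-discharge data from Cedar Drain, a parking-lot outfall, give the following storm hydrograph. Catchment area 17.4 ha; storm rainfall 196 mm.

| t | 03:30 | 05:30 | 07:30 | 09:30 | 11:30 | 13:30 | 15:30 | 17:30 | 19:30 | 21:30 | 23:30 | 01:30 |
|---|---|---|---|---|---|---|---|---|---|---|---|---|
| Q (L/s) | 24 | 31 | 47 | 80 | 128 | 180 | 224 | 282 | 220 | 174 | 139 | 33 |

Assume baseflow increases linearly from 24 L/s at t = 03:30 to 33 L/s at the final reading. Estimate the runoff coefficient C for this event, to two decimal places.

C ≈ 0.26

ΣQ_DR = 1220 L/s; V = ΣQ_DR·Δt = 8.784 × 10^6 L.
Runoff depth d = V / A = 50.48 mm.
C = d / P = 50.48 / 196 = 0.26.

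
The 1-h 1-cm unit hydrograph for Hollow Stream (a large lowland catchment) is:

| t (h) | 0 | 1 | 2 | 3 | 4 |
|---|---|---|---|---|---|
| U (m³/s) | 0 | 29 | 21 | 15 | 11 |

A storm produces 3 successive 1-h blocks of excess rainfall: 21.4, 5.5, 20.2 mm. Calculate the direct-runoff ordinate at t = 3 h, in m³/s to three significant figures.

Q ≈ 102 m³/s

By discrete convolution, Q_j = Σ (P_i / 10 mm) · U_{j−i}.
At t = 3 h (j=3): Q = (21.4/10)·15 + (5.5/10)·21 + (20.2/10)·29 = 102 m³/s.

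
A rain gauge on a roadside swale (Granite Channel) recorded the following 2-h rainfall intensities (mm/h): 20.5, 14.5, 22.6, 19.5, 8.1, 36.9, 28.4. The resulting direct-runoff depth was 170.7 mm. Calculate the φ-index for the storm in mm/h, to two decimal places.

Only the 6 blocks with intensity above φ contribute runoff: 20.5, 14.5, 22.6, 19.5, 36.9, 28.4 mm/h.
Σ(I−φ)·Δt = d  ⇒  (20.5+14.5+22.6+19.5+36.9+28.4 − 6φ)·2 = 170.7
φ = (142.4 − 170.7/2) / 6 = 9.51 mm/h.

φ ≈ 9.51 mm/h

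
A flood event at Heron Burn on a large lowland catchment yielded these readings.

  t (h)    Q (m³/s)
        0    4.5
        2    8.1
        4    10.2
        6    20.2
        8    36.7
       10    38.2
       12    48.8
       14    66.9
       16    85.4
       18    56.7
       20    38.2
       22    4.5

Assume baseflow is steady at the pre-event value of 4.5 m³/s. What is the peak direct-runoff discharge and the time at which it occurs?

Subtracting baseflow gives direct-runoff ordinates: 0.0, 3.6, 5.7, 15.7, 32.2, 33.7, 44.3, 62.4, 80.9, 52.2, 33.7, 0.0 m³/s.
The maximum is 80.9 m³/s, occurring at the reading for t = 16 h.

Q_p = 80.9 m³/s at t = 16 h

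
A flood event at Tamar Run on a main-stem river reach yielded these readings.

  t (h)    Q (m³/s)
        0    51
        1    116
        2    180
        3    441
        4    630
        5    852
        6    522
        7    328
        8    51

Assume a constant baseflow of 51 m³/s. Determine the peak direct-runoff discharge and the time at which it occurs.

Q_p = 801.0 m³/s at t = 5 h

Subtracting baseflow gives direct-runoff ordinates: 0.0, 65.0, 129.0, 390.0, 579.0, 801.0, 471.0, 277.0, 0.0 m³/s.
The maximum is 801.0 m³/s, occurring at the reading for t = 5 h.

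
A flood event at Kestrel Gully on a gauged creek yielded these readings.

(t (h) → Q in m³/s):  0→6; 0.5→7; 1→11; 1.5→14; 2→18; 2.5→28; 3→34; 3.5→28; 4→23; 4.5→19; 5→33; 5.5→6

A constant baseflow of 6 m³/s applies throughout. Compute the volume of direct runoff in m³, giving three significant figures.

V ≈ 2.79 × 10^5 m³

Direct-runoff ordinates (Q − Q_b): 0.0, 1.0, 5.0, 8.0, 12.0, 22.0, 28.0, 22.0, 17.0, 13.0, 27.0, 0.0 m³/s.
ΣQ_DR = 155.0 m³/s.
With Δt = 0.5 h = 1800 s, V = ΣQ_DR · Δt = 155.0 × 1800 = 2.79 × 10^5 m³.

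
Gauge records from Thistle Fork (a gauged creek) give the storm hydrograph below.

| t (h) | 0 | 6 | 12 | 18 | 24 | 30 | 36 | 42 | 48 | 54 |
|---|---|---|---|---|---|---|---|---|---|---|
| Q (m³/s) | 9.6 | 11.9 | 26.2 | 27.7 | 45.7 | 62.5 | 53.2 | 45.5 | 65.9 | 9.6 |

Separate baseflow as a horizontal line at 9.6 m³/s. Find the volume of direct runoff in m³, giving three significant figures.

V ≈ 5.65 × 10^6 m³

Direct-runoff ordinates (Q − Q_b): 0.0, 2.3, 16.6, 18.1, 36.1, 52.9, 43.6, 35.9, 56.3, 0.0 m³/s.
ΣQ_DR = 261.8 m³/s.
With Δt = 6 h = 21600 s, V = ΣQ_DR · Δt = 261.8 × 21600 = 5.65 × 10^6 m³.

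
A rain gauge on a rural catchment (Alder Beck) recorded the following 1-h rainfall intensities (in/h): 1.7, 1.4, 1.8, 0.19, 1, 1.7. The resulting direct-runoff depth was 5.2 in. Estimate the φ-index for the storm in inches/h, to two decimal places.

Only the 5 blocks with intensity above φ contribute runoff: 1.7, 1.4, 1.8, 1, 1.7 in/h.
Σ(I−φ)·Δt = d  ⇒  (1.7+1.4+1.8+1+1.7 − 5φ)·1 = 5.2
φ = (7.600 − 5.2/1) / 5 = 0.48 in/h.

φ ≈ 0.48 in/h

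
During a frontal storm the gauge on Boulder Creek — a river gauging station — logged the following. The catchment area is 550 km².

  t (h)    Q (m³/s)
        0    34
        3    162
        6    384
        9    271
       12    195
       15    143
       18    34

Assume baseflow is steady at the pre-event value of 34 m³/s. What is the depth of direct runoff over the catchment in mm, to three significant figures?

d ≈ 19.3 mm

Direct runoff: 0.0, 128.0, 350.0, 237.0, 161.0, 109.0, 0.0 m³/s; ΣQ_DR = 985.0 m³/s.
V = ΣQ_DR · Δt = 985.0 × 10800 s = 1.064 × 10^7 m³.
Over A = 550 km², depth = V / A = 19.3 mm.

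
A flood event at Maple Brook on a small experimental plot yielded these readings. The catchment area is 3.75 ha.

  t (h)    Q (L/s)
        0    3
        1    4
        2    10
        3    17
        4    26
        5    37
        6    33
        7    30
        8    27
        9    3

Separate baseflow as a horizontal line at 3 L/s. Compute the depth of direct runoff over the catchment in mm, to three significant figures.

d ≈ 15.4 mm

Direct runoff: 0.0, 1.0, 7.0, 14.0, 23.0, 34.0, 30.0, 27.0, 24.0, 0.0 L/s; ΣQ_DR = 160.0 L/s.
V = ΣQ_DR · Δt = 160.0 × 3600 s = 5.760 × 10^5 L.
Over A = 3.75 ha, depth = V / A = 15.4 mm.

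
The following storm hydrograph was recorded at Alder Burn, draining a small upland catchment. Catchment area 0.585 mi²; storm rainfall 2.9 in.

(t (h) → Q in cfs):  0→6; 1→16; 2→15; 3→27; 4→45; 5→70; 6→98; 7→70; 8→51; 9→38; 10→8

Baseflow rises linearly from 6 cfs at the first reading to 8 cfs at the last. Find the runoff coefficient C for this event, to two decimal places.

ΣQ_DR = 367.0 cfs; V = ΣQ_DR·Δt = 1.321 × 10^6 ft³.
Runoff depth d = V / A = 0.9721 in.
C = d / P = 0.9721 / 2.9 = 0.34.

C ≈ 0.34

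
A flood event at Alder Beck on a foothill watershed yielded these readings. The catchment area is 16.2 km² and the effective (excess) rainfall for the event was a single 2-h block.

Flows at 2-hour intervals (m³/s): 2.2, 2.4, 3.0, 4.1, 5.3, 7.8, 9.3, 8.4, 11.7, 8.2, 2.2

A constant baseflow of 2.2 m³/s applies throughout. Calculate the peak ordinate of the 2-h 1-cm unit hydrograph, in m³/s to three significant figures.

U_p ≈ 5.29 m³/s

Direct runoff: 0.0, 0.2, 0.8, 1.9, 3.1, 5.6, 7.1, 6.2, 9.5, 6.0, 0.0 m³/s; ΣQ_DR = 40.40 m³/s, peak = 9.5 m³/s.
Runoff depth d = ΣQ_DR·Δt / A = 40.40 × 7200 / (16.2 km²) = 17.96 mm.
The 1-cm UH is the DRH scaled by (10 mm)/d, so U_p = 9.5 × 10/17.96 = 5.29 m³/s.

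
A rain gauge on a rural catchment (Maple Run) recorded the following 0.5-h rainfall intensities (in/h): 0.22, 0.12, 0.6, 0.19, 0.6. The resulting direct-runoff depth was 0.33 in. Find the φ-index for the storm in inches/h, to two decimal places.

Only the 2 blocks with intensity above φ contribute runoff: 0.6, 0.6 in/h.
Σ(I−φ)·Δt = d  ⇒  (0.6+0.6 − 2φ)·0.5 = 0.33
φ = (1.200 − 0.33/0.5) / 2 = 0.27 in/h.

φ ≈ 0.27 in/h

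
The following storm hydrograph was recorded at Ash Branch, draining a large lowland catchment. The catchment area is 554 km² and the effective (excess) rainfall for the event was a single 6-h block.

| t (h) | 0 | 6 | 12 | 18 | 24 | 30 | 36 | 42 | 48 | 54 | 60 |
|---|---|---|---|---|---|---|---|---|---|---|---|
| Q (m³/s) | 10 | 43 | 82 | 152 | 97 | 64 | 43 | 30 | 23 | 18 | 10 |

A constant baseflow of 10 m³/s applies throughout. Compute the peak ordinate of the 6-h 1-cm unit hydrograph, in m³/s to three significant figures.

U_p ≈ 78.8 m³/s

Direct runoff: 0.0, 33.0, 72.0, 142.0, 87.0, 54.0, 33.0, 20.0, 13.0, 8.0, 0.0 m³/s; ΣQ_DR = 462.0 m³/s, peak = 142.0 m³/s.
Runoff depth d = ΣQ_DR·Δt / A = 462.0 × 21600 / (554 km²) = 18.01 mm.
The 1-cm UH is the DRH scaled by (10 mm)/d, so U_p = 142.0 × 10/18.01 = 78.8 m³/s.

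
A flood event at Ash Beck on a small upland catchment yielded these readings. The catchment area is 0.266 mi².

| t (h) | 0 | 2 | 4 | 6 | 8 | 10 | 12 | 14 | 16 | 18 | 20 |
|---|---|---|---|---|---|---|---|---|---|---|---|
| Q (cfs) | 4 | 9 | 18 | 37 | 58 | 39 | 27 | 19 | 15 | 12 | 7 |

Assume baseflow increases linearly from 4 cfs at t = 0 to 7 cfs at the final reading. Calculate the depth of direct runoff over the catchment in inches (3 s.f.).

Direct runoff: 0.00, 4.70, 13.40, 32.10, 52.80, 33.50, 21.20, 12.90, 8.60, 5.30, 0.00 cfs; ΣQ_DR = 184.5 cfs.
V = ΣQ_DR · Δt = 184.5 × 7200 s = 1.328 × 10^6 ft³.
Over A = 0.266 mi², depth = V / A = 2.15 in.

d ≈ 2.15 in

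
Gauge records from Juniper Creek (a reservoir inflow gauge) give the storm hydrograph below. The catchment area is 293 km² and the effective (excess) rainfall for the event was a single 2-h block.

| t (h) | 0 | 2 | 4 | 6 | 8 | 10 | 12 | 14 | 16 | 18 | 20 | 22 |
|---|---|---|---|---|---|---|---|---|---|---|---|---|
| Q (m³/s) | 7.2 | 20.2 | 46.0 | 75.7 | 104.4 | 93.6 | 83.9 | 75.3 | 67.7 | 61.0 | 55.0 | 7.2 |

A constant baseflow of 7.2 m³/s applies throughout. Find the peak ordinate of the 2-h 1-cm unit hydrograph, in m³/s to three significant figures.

U_p ≈ 64.8 m³/s

Direct runoff: 0.0, 13.0, 38.8, 68.5, 97.2, 86.4, 76.7, 68.1, 60.5, 53.8, 47.8, 0.0 m³/s; ΣQ_DR = 610.8 m³/s, peak = 97.2 m³/s.
Runoff depth d = ΣQ_DR·Δt / A = 610.8 × 7200 / (293 km²) = 15.01 mm.
The 1-cm UH is the DRH scaled by (10 mm)/d, so U_p = 97.2 × 10/15.01 = 64.8 m³/s.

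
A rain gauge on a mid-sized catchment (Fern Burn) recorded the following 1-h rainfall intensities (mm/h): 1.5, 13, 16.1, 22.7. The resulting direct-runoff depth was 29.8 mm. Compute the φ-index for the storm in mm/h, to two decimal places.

Only the 3 blocks with intensity above φ contribute runoff: 13, 16.1, 22.7 mm/h.
Σ(I−φ)·Δt = d  ⇒  (13+16.1+22.7 − 3φ)·1 = 29.8
φ = (51.80 − 29.8/1) / 3 = 7.33 mm/h.

φ ≈ 7.33 mm/h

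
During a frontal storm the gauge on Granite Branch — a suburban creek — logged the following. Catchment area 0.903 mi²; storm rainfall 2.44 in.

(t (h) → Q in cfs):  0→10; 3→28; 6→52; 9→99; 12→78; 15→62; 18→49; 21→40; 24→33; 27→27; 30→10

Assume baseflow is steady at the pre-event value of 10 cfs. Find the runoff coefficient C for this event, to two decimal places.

ΣQ_DR = 378.0 cfs; V = ΣQ_DR·Δt = 4.082 × 10^6 ft³.
Runoff depth d = V / A = 1.946 in.
C = d / P = 1.946 / 2.44 = 0.80.

C ≈ 0.80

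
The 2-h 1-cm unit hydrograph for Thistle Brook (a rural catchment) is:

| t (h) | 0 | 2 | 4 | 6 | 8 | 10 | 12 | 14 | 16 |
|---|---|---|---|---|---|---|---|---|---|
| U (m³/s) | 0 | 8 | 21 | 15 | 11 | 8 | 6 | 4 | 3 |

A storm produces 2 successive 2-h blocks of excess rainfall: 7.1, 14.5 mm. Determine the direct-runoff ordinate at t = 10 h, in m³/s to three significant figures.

Q ≈ 21.6 m³/s

By discrete convolution, Q_j = Σ (P_i / 10 mm) · U_{j−i}.
At t = 10 h (j=5): Q = (7.1/10)·8 + (14.5/10)·11 = 21.6 m³/s.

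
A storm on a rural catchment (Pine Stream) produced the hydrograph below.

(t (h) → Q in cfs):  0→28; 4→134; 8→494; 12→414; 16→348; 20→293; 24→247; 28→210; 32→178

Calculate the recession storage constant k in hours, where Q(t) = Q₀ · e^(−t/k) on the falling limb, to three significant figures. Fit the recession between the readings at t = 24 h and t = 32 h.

k ≈ 24.4 h

On the falling limb, Q drops from 247 to 178 cfs between t = 24 h and t = 32 h (Δt = 8 h).
k = −Δt / ln(Q₂/Q₁) = −8 / ln(178/247) = 24.4 h.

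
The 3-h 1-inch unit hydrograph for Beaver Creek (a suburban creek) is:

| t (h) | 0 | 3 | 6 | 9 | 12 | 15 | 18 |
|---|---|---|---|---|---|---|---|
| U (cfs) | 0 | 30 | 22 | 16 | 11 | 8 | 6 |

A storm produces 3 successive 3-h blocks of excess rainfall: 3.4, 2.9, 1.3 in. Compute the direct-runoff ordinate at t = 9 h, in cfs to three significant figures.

By discrete convolution, Q_j = Σ (P_i / 1 in) · U_{j−i}.
At t = 9 h (j=3): Q = (3.4/1)·16 + (2.9/1)·22 + (1.3/1)·30 = 157 cfs.

Q ≈ 157 cfs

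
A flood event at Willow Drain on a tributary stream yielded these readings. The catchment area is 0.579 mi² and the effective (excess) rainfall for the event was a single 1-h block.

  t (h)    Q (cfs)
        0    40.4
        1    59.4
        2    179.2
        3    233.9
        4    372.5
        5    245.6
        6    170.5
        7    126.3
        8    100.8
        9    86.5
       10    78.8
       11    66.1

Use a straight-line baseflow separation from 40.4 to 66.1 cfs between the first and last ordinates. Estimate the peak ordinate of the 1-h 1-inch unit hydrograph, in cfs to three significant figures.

Direct runoff: 0.00, 16.66, 134.13, 186.49, 322.75, 193.52, 116.08, 69.55, 41.71, 25.07, 15.04, 0.00 cfs; ΣQ_DR = 1121 cfs, peak = 322.75 cfs.
Runoff depth d = ΣQ_DR·Δt / A = 1121 × 3600 / (0.579 mi²) = 3.000 in.
The 1-inch UH is the DRH scaled by (1 in)/d, so U_p = 322.75 × 1/3.000 = 108 cfs.

U_p ≈ 108 cfs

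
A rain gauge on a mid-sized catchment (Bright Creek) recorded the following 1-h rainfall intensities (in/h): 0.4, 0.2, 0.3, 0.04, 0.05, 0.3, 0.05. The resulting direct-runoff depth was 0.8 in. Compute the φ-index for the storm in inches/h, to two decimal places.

Only the 4 blocks with intensity above φ contribute runoff: 0.4, 0.2, 0.3, 0.3 in/h.
Σ(I−φ)·Δt = d  ⇒  (0.4+0.2+0.3+0.3 − 4φ)·1 = 0.8
φ = (1.200 − 0.8/1) / 4 = 0.10 in/h.

φ ≈ 0.10 in/h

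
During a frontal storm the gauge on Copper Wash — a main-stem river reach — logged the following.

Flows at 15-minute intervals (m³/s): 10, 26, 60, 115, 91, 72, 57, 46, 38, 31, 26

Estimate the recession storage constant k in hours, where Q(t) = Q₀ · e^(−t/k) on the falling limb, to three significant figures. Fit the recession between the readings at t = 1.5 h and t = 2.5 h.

On the falling limb, Q drops from 57 to 26 m³/s between t = 1.5 h and t = 2.5 h (Δt = 1 h).
k = −Δt / ln(Q₂/Q₁) = −1 / ln(26/57) = 1.27 h.

k ≈ 1.27 h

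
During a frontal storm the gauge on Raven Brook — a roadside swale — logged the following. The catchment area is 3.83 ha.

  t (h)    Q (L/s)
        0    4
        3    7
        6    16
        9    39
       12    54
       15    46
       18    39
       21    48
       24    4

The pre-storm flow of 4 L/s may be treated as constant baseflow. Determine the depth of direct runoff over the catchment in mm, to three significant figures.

Direct runoff: 0.0, 3.0, 12.0, 35.0, 50.0, 42.0, 35.0, 44.0, 0.0 L/s; ΣQ_DR = 221.0 L/s.
V = ΣQ_DR · Δt = 221.0 × 10800 s = 2.387 × 10^6 L.
Over A = 3.83 ha, depth = V / A = 62.3 mm.

d ≈ 62.3 mm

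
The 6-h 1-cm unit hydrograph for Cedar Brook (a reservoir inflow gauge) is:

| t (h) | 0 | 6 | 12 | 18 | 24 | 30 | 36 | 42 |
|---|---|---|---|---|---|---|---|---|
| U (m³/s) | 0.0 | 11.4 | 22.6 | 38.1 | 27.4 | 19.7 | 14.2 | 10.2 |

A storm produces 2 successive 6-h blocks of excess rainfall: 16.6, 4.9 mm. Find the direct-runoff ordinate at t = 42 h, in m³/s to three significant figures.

By discrete convolution, Q_j = Σ (P_i / 10 mm) · U_{j−i}.
At t = 42 h (j=7): Q = (16.6/10)·10.2 + (4.9/10)·14.2 = 23.9 m³/s.

Q ≈ 23.9 m³/s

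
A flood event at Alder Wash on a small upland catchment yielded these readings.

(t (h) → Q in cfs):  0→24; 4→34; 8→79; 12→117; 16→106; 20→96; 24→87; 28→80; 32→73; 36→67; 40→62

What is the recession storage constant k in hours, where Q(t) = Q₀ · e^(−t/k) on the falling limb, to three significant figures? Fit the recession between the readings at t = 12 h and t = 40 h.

k ≈ 44.1 h

On the falling limb, Q drops from 117 to 62 cfs between t = 12 h and t = 40 h (Δt = 28 h).
k = −Δt / ln(Q₂/Q₁) = −28 / ln(62/117) = 44.1 h.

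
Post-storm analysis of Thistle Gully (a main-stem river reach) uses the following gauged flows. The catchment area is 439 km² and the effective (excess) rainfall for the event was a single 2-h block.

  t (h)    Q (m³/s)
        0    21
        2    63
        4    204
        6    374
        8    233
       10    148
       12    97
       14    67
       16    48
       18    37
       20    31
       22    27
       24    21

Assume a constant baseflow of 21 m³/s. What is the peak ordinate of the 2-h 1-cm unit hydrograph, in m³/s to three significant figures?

U_p ≈ 196 m³/s

Direct runoff: 0.0, 42.0, 183.0, 353.0, 212.0, 127.0, 76.0, 46.0, 27.0, 16.0, 10.0, 6.0, 0.0 m³/s; ΣQ_DR = 1098 m³/s, peak = 353.0 m³/s.
Runoff depth d = ΣQ_DR·Δt / A = 1098 × 7200 / (439 km²) = 18.01 mm.
The 1-cm UH is the DRH scaled by (10 mm)/d, so U_p = 353.0 × 10/18.01 = 196 m³/s.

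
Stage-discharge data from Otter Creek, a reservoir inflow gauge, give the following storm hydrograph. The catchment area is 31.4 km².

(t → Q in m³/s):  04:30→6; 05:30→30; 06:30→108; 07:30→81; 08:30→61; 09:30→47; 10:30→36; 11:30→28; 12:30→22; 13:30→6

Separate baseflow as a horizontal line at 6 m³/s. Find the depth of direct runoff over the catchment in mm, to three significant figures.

d ≈ 41.8 mm

Direct runoff: 0.0, 24.0, 102.0, 75.0, 55.0, 41.0, 30.0, 22.0, 16.0, 0.0 m³/s; ΣQ_DR = 365.0 m³/s.
V = ΣQ_DR · Δt = 365.0 × 3600 s = 1.314 × 10^6 m³.
Over A = 31.4 km², depth = V / A = 41.8 mm.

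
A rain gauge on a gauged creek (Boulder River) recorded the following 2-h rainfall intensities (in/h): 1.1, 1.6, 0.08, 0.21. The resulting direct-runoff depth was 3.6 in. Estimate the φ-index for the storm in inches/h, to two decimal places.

Only the 2 blocks with intensity above φ contribute runoff: 1.1, 1.6 in/h.
Σ(I−φ)·Δt = d  ⇒  (1.1+1.6 − 2φ)·2 = 3.6
φ = (2.700 − 3.6/2) / 2 = 0.45 in/h.

φ ≈ 0.45 in/h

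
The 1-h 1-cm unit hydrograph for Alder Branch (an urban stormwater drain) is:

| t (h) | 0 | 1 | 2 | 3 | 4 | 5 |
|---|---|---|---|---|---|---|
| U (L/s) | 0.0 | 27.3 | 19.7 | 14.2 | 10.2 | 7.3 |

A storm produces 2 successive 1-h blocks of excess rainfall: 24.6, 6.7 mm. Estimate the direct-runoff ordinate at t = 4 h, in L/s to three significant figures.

Q ≈ 34.6 L/s

By discrete convolution, Q_j = Σ (P_i / 10 mm) · U_{j−i}.
At t = 4 h (j=4): Q = (24.6/10)·10.2 + (6.7/10)·14.2 = 34.6 L/s.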